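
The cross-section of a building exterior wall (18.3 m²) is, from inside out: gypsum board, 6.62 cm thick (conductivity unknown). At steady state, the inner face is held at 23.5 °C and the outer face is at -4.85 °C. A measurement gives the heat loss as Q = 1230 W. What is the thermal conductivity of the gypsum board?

ΣR = ΔT/Q = |23.5 − -4.85|/1230 = 0.02305 K/W
L/(kA) = 0.02305 ⇒ k = 0.0662/(0.02305·18.3) = 0.157 W/m·K

k = 0.157 W/m·K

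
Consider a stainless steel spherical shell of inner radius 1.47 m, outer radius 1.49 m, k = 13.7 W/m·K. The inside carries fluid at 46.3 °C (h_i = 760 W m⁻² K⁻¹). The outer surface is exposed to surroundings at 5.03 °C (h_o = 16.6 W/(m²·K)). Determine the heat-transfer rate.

Treat each layer as a resistance in series:
  R_conv,in = 1/(4πr²h) = 1/(4π·1.47²·760) = 4.846×10^-5 K/W
  R_stainless steel = (1/1.47 − 1/1.49)/(4πk) = 0.009131/(4π·13.7) = 5.304×10^-5 K/W
  R_conv,out = 1/(4πr²h) = 1/(4π·1.49²·16.6) = 0.002159 K/W
ΣR = 4.846×10^-5 + 5.304×10^-5 + 0.002159 = 0.002260 K/W
Q = ΔT/ΣR = (46.3 °C − 5.03 °C)/0.002260 = 18300 W

Q = 18.3 kW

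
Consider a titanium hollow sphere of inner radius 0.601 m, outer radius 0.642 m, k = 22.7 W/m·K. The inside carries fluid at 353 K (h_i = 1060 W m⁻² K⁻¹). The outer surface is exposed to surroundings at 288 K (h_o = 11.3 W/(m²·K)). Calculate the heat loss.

Q = 3680 W

Resistance network (inner→outer):
  R_conv,in = 1/(4πr²h) = 1/(4π·0.601²·1060) = 2.078×10^-4 K/W
  R_titanium = (1/0.601 − 1/0.642)/(4πk) = 0.1063/(4π·22.7) = 3.725×10^-4 K/W
  R_conv,out = 1/(4πr²h) = 1/(4π·0.642²·11.3) = 0.01709 K/W
ΣR = 2.078×10^-4 + 3.725×10^-4 + 0.01709 = 0.01767 K/W
Q = ΔT/ΣR = (353 K − 288 K)/0.01767 = 3680 W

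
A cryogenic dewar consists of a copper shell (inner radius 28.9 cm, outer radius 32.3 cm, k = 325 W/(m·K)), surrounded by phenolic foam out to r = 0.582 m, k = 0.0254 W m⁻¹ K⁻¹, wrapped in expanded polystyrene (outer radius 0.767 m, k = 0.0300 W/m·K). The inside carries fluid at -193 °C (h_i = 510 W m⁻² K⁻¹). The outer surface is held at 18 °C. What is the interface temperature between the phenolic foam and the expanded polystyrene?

Treat each layer as a resistance in series:
  R_conv,in = 1/(4πr²h) = 1/(4π·0.289²·510) = 0.001868 K/W
  R_copper = (1/0.289 − 1/0.323)/(4πk) = 0.3642/(4π·325) = 8.918×10^-5 K/W
  R_phenolic foam = (1/0.323 − 1/0.582)/(4πk) = 1.378/(4π·0.0254) = 4.316 K/W
  R_expanded polystyrene = (1/0.582 − 1/0.767)/(4πk) = 0.4144/(4π·0.0300) = 1.099 K/W
ΣR = 0.001868 + 8.918×10^-5 + 4.316 + 1.099 = 5.417 K/W
Q = ΔT/ΣR = (-193 °C − 18 °C)/5.417 = -38.95 W
From the inner boundary to the phenolic foam/expanded polystyrene interface, ΣR_partial = 4.318 K/W.
T_interface = T_in − Q·ΣR_partial = -193 °C − (-38.95)(4.318) = -24.8 °C

T = -24.8 °C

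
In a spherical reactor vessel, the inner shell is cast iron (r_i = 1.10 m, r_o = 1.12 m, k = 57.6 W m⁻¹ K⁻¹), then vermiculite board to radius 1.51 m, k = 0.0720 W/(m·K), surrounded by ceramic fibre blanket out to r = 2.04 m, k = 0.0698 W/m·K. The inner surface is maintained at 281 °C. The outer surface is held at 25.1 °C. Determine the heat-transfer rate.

Resistance network (inner→outer):
  R_cast iron = (1/1.10 − 1/1.12)/(4πk) = 0.01623/(4π·57.6) = 2.243×10^-5 K/W
  R_vermiculite board = (1/1.12 − 1/1.51)/(4πk) = 0.2306/(4π·0.0720) = 0.2549 K/W
  R_ceramic fibre blanket = (1/1.51 − 1/2.04)/(4πk) = 0.1721/(4π·0.0698) = 0.1962 K/W
ΣR = 2.243×10^-5 + 0.2549 + 0.1962 = 0.4511 K/W
Q = ΔT/ΣR = (281 °C − 25.1 °C)/0.4511 = 567 W

Q = 567 W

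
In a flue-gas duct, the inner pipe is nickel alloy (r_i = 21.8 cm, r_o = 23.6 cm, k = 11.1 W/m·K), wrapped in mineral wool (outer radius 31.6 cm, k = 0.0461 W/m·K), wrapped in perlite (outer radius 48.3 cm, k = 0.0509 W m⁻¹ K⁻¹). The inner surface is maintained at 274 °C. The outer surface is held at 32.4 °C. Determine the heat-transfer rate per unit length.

Q' = 103 W/m

Resistance network (inner→outer):
  R'_nickel alloy = ln(0.236/0.218)/(2πk) = 0.07934/(2π·11.1) = 0.001138 m·K/W
  R'_mineral wool = ln(0.316/0.236)/(2πk) = 0.2919/(2π·0.0461) = 1.008 m·K/W
  R'_perlite = ln(0.483/0.316)/(2πk) = 0.4243/(2π·0.0509) = 1.327 m·K/W
ΣR = 0.001138 + 1.008 + 1.327 = 2.336 m·K/W
Q' = ΔT/ΣR = (274 °C − 32.4 °C)/2.336 = 103 W/m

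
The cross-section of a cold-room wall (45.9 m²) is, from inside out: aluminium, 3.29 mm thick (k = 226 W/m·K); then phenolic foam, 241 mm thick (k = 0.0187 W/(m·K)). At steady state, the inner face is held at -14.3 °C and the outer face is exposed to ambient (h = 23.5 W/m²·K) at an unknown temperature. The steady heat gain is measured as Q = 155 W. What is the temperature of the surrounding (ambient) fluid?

Series resistances:
  R_aluminium = L/(kA) = 0.00329/(226·45.9) = 3.172×10^-7 K/W
  R_phenolic foam = L/(kA) = 0.241/(0.0187·45.9) = 0.2808 K/W
  R_conv,out = 1/(hA) = 1/(23.5·45.9) = 9.271×10^-4 K/W
ΣR = 0.2817 K/W
ΔT = Q·ΣR = 155 × 0.2817 = 43.66 K
Heat flows inward, so T_out = T_in + ΔT = -14.3 + 43.66 = 29.4 °C

T_out = 29.4 °C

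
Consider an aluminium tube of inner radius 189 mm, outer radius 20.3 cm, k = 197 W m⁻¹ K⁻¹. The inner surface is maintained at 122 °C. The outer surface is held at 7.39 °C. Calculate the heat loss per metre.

Q' = 1990 kW/m

Q' = 2πk·ΔT/ln(r₂/r₁) = 2π × 197 × 114.61 / ln(0.203/0.189) = 1.99×10^6 W/m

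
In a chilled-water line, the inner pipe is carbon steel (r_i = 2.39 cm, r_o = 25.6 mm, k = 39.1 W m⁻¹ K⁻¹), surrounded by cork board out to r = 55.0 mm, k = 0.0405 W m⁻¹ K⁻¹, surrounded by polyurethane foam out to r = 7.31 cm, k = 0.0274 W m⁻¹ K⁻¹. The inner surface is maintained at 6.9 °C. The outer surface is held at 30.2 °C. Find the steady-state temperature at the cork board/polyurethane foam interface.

Series thermal resistances, inner to outer:
  R'_carbon steel = ln(0.0256/0.0239)/(2πk) = 0.06871/(2π·39.1) = 2.797×10^-4 m·K/W
  R'_cork board = ln(0.0550/0.0256)/(2πk) = 0.7647/(2π·0.0405) = 3.005 m·K/W
  R'_polyurethane foam = ln(0.0731/0.0550)/(2πk) = 0.2845/(2π·0.0274) = 1.653 m·K/W
ΣR = 2.797×10^-4 + 3.005 + 1.653 = 4.658 m·K/W
Q' = ΔT/ΣR = (6.9 °C − 30.2 °C)/4.658 = -5.002 W/m
From the inner boundary to the cork board/polyurethane foam interface, ΣR_partial = 3.005 m·K/W.
T_interface = T_in − Q'·ΣR_partial = 6.9 °C − (-5.002)(3.005) = 21.9 °C

T = 21.9 °C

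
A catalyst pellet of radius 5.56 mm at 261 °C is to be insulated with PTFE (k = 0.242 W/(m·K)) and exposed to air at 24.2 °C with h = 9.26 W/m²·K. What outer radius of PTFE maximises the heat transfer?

r_cr = 5.23 cm

For a sphere, r_cr = 2k_ins/h = 2·0.242/9.26 = 0.0523 m = 5.23 cm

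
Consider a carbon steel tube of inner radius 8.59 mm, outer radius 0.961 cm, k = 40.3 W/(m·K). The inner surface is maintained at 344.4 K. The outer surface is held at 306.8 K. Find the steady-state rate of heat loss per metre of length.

Q' = 84.9 kW/m

Q' = 2πk·ΔT/ln(r₂/r₁) = 2π × 40.3 × 37.6 / ln(0.00961/0.00859) = 84900 W/m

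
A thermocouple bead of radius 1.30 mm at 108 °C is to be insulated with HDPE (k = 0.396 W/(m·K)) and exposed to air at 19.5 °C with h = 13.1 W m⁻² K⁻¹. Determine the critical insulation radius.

For a sphere, r_cr = 2k_ins/h = 2·0.396/13.1 = 0.0605 m = 6.05 cm

r_cr = 6.05 cm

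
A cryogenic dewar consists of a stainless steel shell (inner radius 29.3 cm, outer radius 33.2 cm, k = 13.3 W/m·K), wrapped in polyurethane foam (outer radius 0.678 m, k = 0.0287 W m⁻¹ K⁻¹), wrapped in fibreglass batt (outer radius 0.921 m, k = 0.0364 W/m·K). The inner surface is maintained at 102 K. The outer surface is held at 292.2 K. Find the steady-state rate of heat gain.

Q = 37.2 W

Resistance network (inner→outer):
  R_stainless steel = (1/0.293 − 1/0.332)/(4πk) = 0.4009/(4π·13.3) = 0.002399 K/W
  R_polyurethane foam = (1/0.332 − 1/0.678)/(4πk) = 1.537/(4π·0.0287) = 4.262 K/W
  R_fibreglass batt = (1/0.678 − 1/0.921)/(4πk) = 0.3891/(4π·0.0364) = 0.8508 K/W
ΣR = 0.002399 + 4.262 + 0.8508 = 5.115 K/W
Q = ΔT/ΣR = (102 K − 292.2 K)/5.115 = -37.2 W
(Negative Q ⇒ heat flows inward; heat gain = 37.2 W.)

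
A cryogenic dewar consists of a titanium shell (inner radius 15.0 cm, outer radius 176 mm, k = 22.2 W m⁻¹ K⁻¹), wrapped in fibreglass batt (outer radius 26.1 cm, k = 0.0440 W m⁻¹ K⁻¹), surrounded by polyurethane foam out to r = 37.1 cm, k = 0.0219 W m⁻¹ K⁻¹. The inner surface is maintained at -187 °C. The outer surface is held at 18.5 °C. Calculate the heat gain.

Resistance network (inner→outer):
  R_titanium = (1/0.150 − 1/0.176)/(4πk) = 0.9848/(4π·22.2) = 0.003530 K/W
  R_fibreglass batt = (1/0.176 − 1/0.261)/(4πk) = 1.850/(4π·0.0440) = 3.347 K/W
  R_polyurethane foam = (1/0.261 − 1/0.371)/(4πk) = 1.136/(4π·0.0219) = 4.128 K/W
ΣR = 0.003530 + 3.347 + 4.128 = 7.479 K/W
Q = ΔT/ΣR = (-187 °C − 18.5 °C)/7.479 = -27.5 W
(Negative Q ⇒ heat flows inward; heat gain = 27.5 W.)

Q = 27.5 W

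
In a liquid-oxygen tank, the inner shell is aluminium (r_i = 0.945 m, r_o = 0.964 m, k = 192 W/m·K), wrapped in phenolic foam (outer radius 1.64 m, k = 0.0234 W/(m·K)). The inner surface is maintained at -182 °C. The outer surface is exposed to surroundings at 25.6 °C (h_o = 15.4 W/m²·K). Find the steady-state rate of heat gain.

Resistance network (inner→outer):
  R_aluminium = (1/0.945 − 1/0.964)/(4πk) = 0.02086/(4π·192) = 8.644×10^-6 K/W
  R_phenolic foam = (1/0.964 − 1/1.64)/(4πk) = 0.4276/(4π·0.0234) = 1.454 K/W
  R_conv,out = 1/(4πr²h) = 1/(4π·1.64²·15.4) = 0.001921 K/W
ΣR = 8.644×10^-6 + 1.454 + 0.001921 = 1.456 K/W
Q = ΔT/ΣR = (-182 °C − 25.6 °C)/1.456 = -143 W
(Negative Q ⇒ heat flows inward; heat gain = 143 W.)

Q = 143 W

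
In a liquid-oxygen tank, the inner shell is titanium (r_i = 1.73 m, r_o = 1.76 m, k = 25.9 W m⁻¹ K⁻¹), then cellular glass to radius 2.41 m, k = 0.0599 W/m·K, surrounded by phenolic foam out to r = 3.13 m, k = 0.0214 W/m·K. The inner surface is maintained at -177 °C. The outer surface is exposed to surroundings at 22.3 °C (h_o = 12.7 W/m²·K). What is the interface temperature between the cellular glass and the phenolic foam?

Series thermal resistances, inner to outer:
  R_titanium = (1/1.73 − 1/1.76)/(4πk) = 0.009853/(4π·25.9) = 3.027×10^-5 K/W
  R_cellular glass = (1/1.76 − 1/2.41)/(4πk) = 0.1532/(4π·0.0599) = 0.2036 K/W
  R_phenolic foam = (1/2.41 − 1/3.13)/(4πk) = 0.09545/(4π·0.0214) = 0.3549 K/W
  R_conv,out = 1/(4πr²h) = 1/(4π·3.13²·12.7) = 6.396×10^-4 K/W
ΣR = 3.027×10^-5 + 0.2036 + 0.3549 + 6.396×10^-4 = 0.5592 K/W
Q = ΔT/ΣR = (-177 °C − 22.3 °C)/0.5592 = -356.4 W
From the inner boundary to the cellular glass/phenolic foam interface, ΣR_partial = 0.2036 K/W.
T_interface = T_in − Q·ΣR_partial = -177 °C − (-356.4)(0.2036) = -104 °C

T = -104 °C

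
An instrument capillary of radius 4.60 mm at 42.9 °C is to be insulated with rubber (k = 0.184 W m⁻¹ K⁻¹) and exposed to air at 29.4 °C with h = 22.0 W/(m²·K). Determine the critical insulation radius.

r_cr = 0.836 cm

For a cylinder, r_cr = k_ins/h = 0.184/22.0 = 0.00836 m = 0.836 cm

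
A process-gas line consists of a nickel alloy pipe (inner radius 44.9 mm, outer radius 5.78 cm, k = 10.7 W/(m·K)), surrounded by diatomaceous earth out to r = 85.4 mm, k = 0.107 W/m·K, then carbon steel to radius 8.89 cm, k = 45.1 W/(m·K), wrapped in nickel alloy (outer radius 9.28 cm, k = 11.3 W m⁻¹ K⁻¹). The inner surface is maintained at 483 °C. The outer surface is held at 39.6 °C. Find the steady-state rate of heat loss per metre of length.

Series thermal resistances, inner to outer:
  R'_nickel alloy = ln(0.0578/0.0449)/(2πk) = 0.2526/(2π·10.7) = 0.003757 m·K/W
  R'_diatomaceous earth = ln(0.0854/0.0578)/(2πk) = 0.3904/(2π·0.107) = 0.5806 m·K/W
  R'_carbon steel = ln(0.0889/0.0854)/(2πk) = 0.04017/(2π·45.1) = 1.417×10^-4 m·K/W
  R'_nickel alloy = ln(0.0928/0.0889)/(2πk) = 0.04293/(2π·11.3) = 6.047×10^-4 m·K/W
ΣR = 0.003757 + 0.5806 + 1.417×10^-4 + 6.047×10^-4 = 0.5851 m·K/W
Q' = ΔT/ΣR = (483 °C − 39.6 °C)/0.5851 = 758 W/m

Q' = 758 W/m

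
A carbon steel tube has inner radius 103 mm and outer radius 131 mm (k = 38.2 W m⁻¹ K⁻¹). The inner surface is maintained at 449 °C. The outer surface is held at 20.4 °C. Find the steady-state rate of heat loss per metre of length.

Q' = 2πk·ΔT/ln(r₂/r₁) = 2π × 38.2 × 428.6 / ln(0.131/0.103) = 4.28×10^5 W/m

Q' = 428 kW/m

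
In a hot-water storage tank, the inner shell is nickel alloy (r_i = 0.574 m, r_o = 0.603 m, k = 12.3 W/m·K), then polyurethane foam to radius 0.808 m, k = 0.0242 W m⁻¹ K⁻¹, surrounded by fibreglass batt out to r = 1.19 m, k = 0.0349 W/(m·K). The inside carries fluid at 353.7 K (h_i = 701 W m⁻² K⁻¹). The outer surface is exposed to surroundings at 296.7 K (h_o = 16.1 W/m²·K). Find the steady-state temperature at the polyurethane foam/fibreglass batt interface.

Series thermal resistances, inner to outer:
  R_conv,in = 1/(4πr²h) = 1/(4π·0.574²·701) = 3.445×10^-4 K/W
  R_nickel alloy = (1/0.574 − 1/0.603)/(4πk) = 0.08379/(4π·12.3) = 5.421×10^-4 K/W
  R_polyurethane foam = (1/0.603 − 1/0.808)/(4πk) = 0.4208/(4π·0.0242) = 1.384 K/W
  R_fibreglass batt = (1/0.808 − 1/1.19)/(4πk) = 0.3973/(4π·0.0349) = 0.9059 K/W
  R_conv,out = 1/(4πr²h) = 1/(4π·1.19²·16.1) = 0.003490 K/W
ΣR = 3.445×10^-4 + 5.421×10^-4 + 1.384 + 0.9059 + 0.003490 = 2.294 K/W
Q = ΔT/ΣR = (353.7 K − 296.7 K)/2.294 = 24.85 W
From the inner boundary to the polyurethane foam/fibreglass batt interface, ΣR_partial = 1.385 K/W.
T_interface = T_in − Q·ΣR_partial = 353.7 K − (24.85)(1.385) = 319.3 K

T = 319.3 K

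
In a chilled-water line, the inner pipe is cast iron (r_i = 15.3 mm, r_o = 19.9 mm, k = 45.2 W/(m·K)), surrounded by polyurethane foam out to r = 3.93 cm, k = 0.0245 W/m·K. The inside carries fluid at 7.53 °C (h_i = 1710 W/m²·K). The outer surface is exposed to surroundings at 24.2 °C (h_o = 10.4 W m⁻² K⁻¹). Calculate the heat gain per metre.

Q' = 3.46 W/m

Resistance network (inner→outer):
  R'_conv,in = 1/(2πr h) = 1/(2π·0.0153·1710) = 0.006083 m·K/W
  R'_cast iron = ln(0.0199/0.0153)/(2πk) = 0.2629/(2π·45.2) = 9.256×10^-4 m·K/W
  R'_polyurethane foam = ln(0.0393/0.0199)/(2πk) = 0.6805/(2π·0.0245) = 4.421 m·K/W
  R'_conv,out = 1/(2πr h) = 1/(2π·0.0393·10.4) = 0.3894 m·K/W
ΣR = 0.006083 + 9.256×10^-4 + 4.421 + 0.3894 = 4.817 m·K/W
Q' = ΔT/ΣR = (7.53 °C − 24.2 °C)/4.817 = -3.46 W/m
(Negative Q' ⇒ heat flows inward; heat gain = 3.46 W/m.)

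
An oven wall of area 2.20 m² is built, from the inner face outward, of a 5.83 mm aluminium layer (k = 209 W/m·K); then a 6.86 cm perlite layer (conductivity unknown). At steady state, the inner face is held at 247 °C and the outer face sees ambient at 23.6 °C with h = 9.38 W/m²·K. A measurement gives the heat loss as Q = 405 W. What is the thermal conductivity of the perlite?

ΣR = ΔT/Q = |247 − 23.6|/405 = 0.5516 K/W
Known resistances:
  R_aluminium = L/(kA) = 0.00583/(209·2.20) = 1.268×10^-5 K/W
  R_conv,out = 1/(hA) = 1/(9.38·2.20) = 0.04846 K/W
R_perlite = ΣR − ΣR_known = 0.5516 − 0.04847 = 0.5031 K/W
L/(kA) = 0.5031 ⇒ k = 0.0686/(0.5031·2.20) = 0.0620 W/m·K

k = 0.0620 W/m·K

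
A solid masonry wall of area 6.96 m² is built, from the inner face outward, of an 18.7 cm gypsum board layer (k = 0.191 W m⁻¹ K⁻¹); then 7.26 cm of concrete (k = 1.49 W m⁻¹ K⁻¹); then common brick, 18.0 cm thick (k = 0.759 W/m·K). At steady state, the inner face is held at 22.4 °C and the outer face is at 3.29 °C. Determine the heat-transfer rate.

Q = 105 W

Series thermal resistances, inner to outer:
  R_gypsum board = L/(kA) = 0.187/(0.191·6.96) = 0.1407 K/W
  R_concrete = L/(kA) = 0.0726/(1.49·6.96) = 0.007001 K/W
  R_common brick = L/(kA) = 0.180/(0.759·6.96) = 0.03407 K/W
ΣR = 0.1407 + 0.007001 + 0.03407 = 0.1818 K/W
Q = ΔT/ΣR = (22.4 °C − 3.29 °C)/0.1818 = 105 W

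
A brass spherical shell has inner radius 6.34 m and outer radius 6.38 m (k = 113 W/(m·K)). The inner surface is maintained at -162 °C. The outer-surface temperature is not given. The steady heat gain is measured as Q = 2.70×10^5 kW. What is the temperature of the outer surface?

T_out = 26.0 °C

Series resistances:
  R_brass = (1/6.34 − 1/6.38)/(4πk) = 9.889×10^-4/(4π·113) = 6.964×10^-7 K/W
ΣR = 6.964×10^-7 K/W
ΔT = Q·ΣR = 2.70×10^8 × 6.964×10^-7 = 188.0 K
Heat flows inward, so T_out = T_in + ΔT = -162 + 188.0 = 26.0 °C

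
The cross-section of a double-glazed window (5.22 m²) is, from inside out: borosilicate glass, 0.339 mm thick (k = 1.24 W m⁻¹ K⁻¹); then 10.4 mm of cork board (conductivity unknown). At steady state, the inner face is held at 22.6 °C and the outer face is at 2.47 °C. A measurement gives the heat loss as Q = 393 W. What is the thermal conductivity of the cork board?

k = 0.0389 W/m·K

ΣR = ΔT/Q = |22.6 − 2.47|/393 = 0.05122 K/W
Known resistances:
  R_borosilicate glass = L/(kA) = 3.39×10^-4/(1.24·5.22) = 5.237×10^-5 K/W
R_cork board = ΣR − ΣR_known = 0.05122 − 5.237×10^-5 = 0.05117 K/W
L/(kA) = 0.05117 ⇒ k = 0.0104/(0.05117·5.22) = 0.0389 W/m·K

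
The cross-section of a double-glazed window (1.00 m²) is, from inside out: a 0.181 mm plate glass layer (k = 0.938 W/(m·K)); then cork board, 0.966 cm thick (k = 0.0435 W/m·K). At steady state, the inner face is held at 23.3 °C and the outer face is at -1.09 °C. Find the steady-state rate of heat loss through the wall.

Series thermal resistances, inner to outer:
  R_plate glass = L/(kA) = 1.81×10^-4/(0.938·1.00) = 1.930×10^-4 K/W
  R_cork board = L/(kA) = 0.00966/(0.0435·1.00) = 0.2221 K/W
ΣR = 1.930×10^-4 + 0.2221 = 0.2223 K/W
Q = ΔT/ΣR = (23.3 °C − -1.09 °C)/0.2223 = 110 W

Q = 110 W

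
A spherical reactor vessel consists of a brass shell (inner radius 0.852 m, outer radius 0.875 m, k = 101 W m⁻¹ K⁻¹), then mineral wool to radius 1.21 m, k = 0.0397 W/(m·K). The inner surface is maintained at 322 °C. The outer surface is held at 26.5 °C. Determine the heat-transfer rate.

Series thermal resistances, inner to outer:
  R_brass = (1/0.852 − 1/0.875)/(4πk) = 0.03085/(4π·101) = 2.431×10^-5 K/W
  R_mineral wool = (1/0.875 − 1/1.21)/(4πk) = 0.3164/(4π·0.0397) = 0.6342 K/W
ΣR = 2.431×10^-5 + 0.6342 = 0.6342 K/W
Q = ΔT/ΣR = (322 °C − 26.5 °C)/0.6342 = 466 W

Q = 466 W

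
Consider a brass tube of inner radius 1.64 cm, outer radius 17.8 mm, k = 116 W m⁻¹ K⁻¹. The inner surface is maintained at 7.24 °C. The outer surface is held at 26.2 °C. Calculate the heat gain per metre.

Q' = 2πk·ΔT/ln(r₂/r₁) = 2π × 116 × 18.96 / ln(0.0178/0.0164) = 1.69×10^5 W/m

Q' = 1.69×10^5 W/m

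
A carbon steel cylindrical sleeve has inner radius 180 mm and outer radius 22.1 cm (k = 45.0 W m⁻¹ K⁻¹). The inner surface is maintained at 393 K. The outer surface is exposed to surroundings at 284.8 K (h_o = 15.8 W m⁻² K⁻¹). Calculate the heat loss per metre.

Treat each layer as a resistance in series:
  R'_carbon steel = ln(0.221/0.180)/(2πk) = 0.2052/(2π·45.0) = 7.258×10^-4 m·K/W
  R'_conv,out = 1/(2πr h) = 1/(2π·0.221·15.8) = 0.04558 m·K/W
ΣR = 7.258×10^-4 + 0.04558 = 0.04631 m·K/W
Q' = ΔT/ΣR = (393 K − 284.8 K)/0.04631 = 2340 W/m

Q' = 2.34 kW/m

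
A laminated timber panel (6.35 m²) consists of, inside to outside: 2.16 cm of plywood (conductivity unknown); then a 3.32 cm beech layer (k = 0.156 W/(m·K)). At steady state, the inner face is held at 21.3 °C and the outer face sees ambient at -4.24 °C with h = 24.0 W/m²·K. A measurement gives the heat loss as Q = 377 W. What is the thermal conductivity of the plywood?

k = 0.123 W/m·K

ΣR = ΔT/Q = |21.3 − -4.24|/377 = 0.06775 K/W
Known resistances:
  R_beech = L/(kA) = 0.0332/(0.156·6.35) = 0.03352 K/W
  R_conv,out = 1/(hA) = 1/(24.0·6.35) = 0.006562 K/W
R_plywood = ΣR − ΣR_known = 0.06775 − 0.04008 = 0.02767 K/W
L/(kA) = 0.02767 ⇒ k = 0.0216/(0.02767·6.35) = 0.123 W/m·K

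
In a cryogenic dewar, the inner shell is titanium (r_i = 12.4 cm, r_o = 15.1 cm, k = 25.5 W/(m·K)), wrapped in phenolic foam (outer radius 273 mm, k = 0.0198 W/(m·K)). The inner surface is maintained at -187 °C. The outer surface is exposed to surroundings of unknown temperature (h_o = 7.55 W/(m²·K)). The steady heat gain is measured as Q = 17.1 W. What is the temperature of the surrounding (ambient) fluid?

T_out = 18.9 °C

Series resistances:
  R_titanium = (1/0.124 − 1/0.151)/(4πk) = 1.442/(4π·25.5) = 0.004500 K/W
  R_phenolic foam = (1/0.151 − 1/0.273)/(4πk) = 2.960/(4π·0.0198) = 11.89 K/W
  R_conv,out = 1/(4πr²h) = 1/(4π·0.273²·7.55) = 0.1414 K/W
ΣR = 12.04 K/W
ΔT = Q·ΣR = 17.1 × 12.04 = 205.9 K
Heat flows inward, so T_out = T_in + ΔT = -187 + 205.9 = 18.9 °C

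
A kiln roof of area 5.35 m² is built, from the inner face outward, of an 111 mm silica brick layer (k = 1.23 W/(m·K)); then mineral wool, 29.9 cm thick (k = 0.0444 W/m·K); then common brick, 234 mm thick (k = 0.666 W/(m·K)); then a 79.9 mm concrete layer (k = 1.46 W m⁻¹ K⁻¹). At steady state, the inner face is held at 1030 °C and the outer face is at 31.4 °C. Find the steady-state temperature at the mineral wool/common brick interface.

Series thermal resistances, inner to outer:
  R_silica brick = L/(kA) = 0.111/(1.23·5.35) = 0.01687 K/W
  R_mineral wool = L/(kA) = 0.299/(0.0444·5.35) = 1.259 K/W
  R_common brick = L/(kA) = 0.234/(0.666·5.35) = 0.06567 K/W
  R_concrete = L/(kA) = 0.0799/(1.46·5.35) = 0.01023 K/W
ΣR = 0.01687 + 1.259 + 0.06567 + 0.01023 = 1.352 K/W
Q = ΔT/ΣR = (1030 °C − 31.4 °C)/1.352 = 738.6 W
From the inner boundary to the mineral wool/common brick interface, ΣR_partial = 1.276 K/W.
T_interface = T_in − Q·ΣR_partial = 1030 °C − (738.6)(1.276) = 87.5 °C

T = 87.5 °C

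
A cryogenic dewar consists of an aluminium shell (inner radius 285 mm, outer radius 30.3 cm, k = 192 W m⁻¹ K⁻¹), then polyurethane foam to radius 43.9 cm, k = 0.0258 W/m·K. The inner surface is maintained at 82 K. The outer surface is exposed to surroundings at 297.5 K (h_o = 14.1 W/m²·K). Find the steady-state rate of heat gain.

Q = 67.7 W

Resistance network (inner→outer):
  R_aluminium = (1/0.285 − 1/0.303)/(4πk) = 0.2084/(4π·192) = 8.639×10^-5 K/W
  R_polyurethane foam = (1/0.303 − 1/0.439)/(4πk) = 1.022/(4π·0.0258) = 3.154 K/W
  R_conv,out = 1/(4πr²h) = 1/(4π·0.439²·14.1) = 0.02928 K/W
ΣR = 8.639×10^-5 + 3.154 + 0.02928 = 3.183 K/W
Q = ΔT/ΣR = (82 K − 297.5 K)/3.183 = -67.7 W
(Negative Q ⇒ heat flows inward; heat gain = 67.7 W.)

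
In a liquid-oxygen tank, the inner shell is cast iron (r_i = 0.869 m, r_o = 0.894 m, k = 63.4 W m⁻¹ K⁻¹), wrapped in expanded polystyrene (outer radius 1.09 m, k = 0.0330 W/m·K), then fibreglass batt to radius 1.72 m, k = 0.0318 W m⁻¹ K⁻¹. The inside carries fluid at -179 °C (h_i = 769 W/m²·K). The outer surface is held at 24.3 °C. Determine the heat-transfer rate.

Q = 153 W

Treat each layer as a resistance in series:
  R_conv,in = 1/(4πr²h) = 1/(4π·0.869²·769) = 1.370×10^-4 K/W
  R_cast iron = (1/0.869 − 1/0.894)/(4πk) = 0.03218/(4π·63.4) = 4.039×10^-5 K/W
  R_expanded polystyrene = (1/0.894 − 1/1.09)/(4πk) = 0.2011/(4π·0.0330) = 0.4850 K/W
  R_fibreglass batt = (1/1.09 − 1/1.72)/(4πk) = 0.3360/(4π·0.0318) = 0.8409 K/W
ΣR = 1.370×10^-4 + 4.039×10^-5 + 0.4850 + 0.8409 = 1.326 K/W
Q = ΔT/ΣR = (-179 °C − 24.3 °C)/1.326 = -153 W
(Negative Q ⇒ heat flows inward; heat gain = 153 W.)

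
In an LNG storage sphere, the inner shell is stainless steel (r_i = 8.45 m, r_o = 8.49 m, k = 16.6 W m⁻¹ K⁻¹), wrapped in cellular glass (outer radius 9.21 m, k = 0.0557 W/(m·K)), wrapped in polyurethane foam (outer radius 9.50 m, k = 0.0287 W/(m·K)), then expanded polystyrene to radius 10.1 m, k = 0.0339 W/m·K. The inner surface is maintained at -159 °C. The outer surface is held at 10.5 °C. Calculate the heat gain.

Q = 4580 W

Resistance network (inner→outer):
  R_stainless steel = (1/8.45 − 1/8.49)/(4πk) = 5.576×10^-4/(4π·16.6) = 2.673×10^-6 K/W
  R_cellular glass = (1/8.49 − 1/9.21)/(4πk) = 0.009208/(4π·0.0557) = 0.01316 K/W
  R_polyurethane foam = (1/9.21 − 1/9.50)/(4πk) = 0.003314/(4π·0.0287) = 0.009190 K/W
  R_expanded polystyrene = (1/9.50 − 1/10.1)/(4πk) = 0.006253/(4π·0.0339) = 0.01468 K/W
ΣR = 2.673×10^-6 + 0.01316 + 0.009190 + 0.01468 = 0.03703 K/W
Q = ΔT/ΣR = (-159 °C − 10.5 °C)/0.03703 = -4580 W
(Negative Q ⇒ heat flows inward; heat gain = 4580 W.)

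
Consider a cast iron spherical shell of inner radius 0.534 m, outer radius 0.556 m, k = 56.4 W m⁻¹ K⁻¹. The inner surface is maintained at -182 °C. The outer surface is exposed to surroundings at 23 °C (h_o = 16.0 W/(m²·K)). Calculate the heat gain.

Q = 12700 W

Treat each layer as a resistance in series:
  R_cast iron = (1/0.534 − 1/0.556)/(4πk) = 0.07410/(4π·56.4) = 1.045×10^-4 K/W
  R_conv,out = 1/(4πr²h) = 1/(4π·0.556²·16.0) = 0.01609 K/W
ΣR = 1.045×10^-4 + 0.01609 = 0.01619 K/W
Q = ΔT/ΣR = (-182 °C − 23 °C)/0.01619 = -12700 W
(Negative Q ⇒ heat flows inward; heat gain = 12700 W.)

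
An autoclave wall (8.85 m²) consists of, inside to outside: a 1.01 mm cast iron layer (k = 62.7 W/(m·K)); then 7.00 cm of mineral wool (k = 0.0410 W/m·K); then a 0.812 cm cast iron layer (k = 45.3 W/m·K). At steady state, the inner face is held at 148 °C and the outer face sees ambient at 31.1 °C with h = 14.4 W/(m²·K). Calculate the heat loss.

Series thermal resistances, inner to outer:
  R_cast iron = L/(kA) = 0.00101/(62.7·8.85) = 1.820×10^-6 K/W
  R_mineral wool = L/(kA) = 0.0700/(0.0410·8.85) = 0.1929 K/W
  R_cast iron = L/(kA) = 0.00812/(45.3·8.85) = 2.025×10^-5 K/W
  R_conv,out = 1/(hA) = 1/(14.4·8.85) = 0.007847 K/W
ΣR = 1.820×10^-6 + 0.1929 + 2.025×10^-5 + 0.007847 = 0.2008 K/W
Q = ΔT/ΣR = (148 °C − 31.1 °C)/0.2008 = 582 W

Q = 582 W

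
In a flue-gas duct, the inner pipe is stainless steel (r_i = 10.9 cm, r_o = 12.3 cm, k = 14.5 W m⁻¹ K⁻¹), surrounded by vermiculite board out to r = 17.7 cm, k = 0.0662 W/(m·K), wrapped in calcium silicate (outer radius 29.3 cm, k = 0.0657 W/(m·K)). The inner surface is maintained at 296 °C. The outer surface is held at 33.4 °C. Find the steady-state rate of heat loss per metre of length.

Q' = 125 W/m

Resistance network (inner→outer):
  R'_stainless steel = ln(0.123/0.109)/(2πk) = 0.1208/(2π·14.5) = 0.001326 m·K/W
  R'_vermiculite board = ln(0.177/0.123)/(2πk) = 0.3640/(2π·0.0662) = 0.8750 m·K/W
  R'_calcium silicate = ln(0.293/0.177)/(2πk) = 0.5040/(2π·0.0657) = 1.221 m·K/W
ΣR = 0.001326 + 0.8750 + 1.221 = 2.097 m·K/W
Q' = ΔT/ΣR = (296 °C − 33.4 °C)/2.097 = 125 W/m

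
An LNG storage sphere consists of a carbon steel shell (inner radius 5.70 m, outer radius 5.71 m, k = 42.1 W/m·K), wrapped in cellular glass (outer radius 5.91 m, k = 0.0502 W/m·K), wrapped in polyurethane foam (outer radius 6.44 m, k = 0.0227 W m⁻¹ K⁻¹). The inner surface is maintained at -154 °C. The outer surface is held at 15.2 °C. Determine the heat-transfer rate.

Series thermal resistances, inner to outer:
  R_carbon steel = (1/5.70 − 1/5.71)/(4πk) = 3.072×10^-4/(4π·42.1) = 5.808×10^-7 K/W
  R_cellular glass = (1/5.71 − 1/5.91)/(4πk) = 0.005927/(4π·0.0502) = 0.009395 K/W
  R_polyurethane foam = (1/5.91 − 1/6.44)/(4πk) = 0.01393/(4π·0.0227) = 0.04882 K/W
ΣR = 5.808×10^-7 + 0.009395 + 0.04882 = 0.05822 K/W
Q = ΔT/ΣR = (-154 °C − 15.2 °C)/0.05822 = -2910 W
(Negative Q ⇒ heat flows inward; heat gain = 2910 W.)

Q = 2.91 kW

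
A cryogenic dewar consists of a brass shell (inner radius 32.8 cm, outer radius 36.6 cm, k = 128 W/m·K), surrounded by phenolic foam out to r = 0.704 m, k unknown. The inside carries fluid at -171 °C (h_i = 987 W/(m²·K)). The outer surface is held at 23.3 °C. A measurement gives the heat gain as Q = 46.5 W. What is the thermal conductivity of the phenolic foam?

ΣR = ΔT/Q = |-171 − 23.3|/46.5 = 4.178 K/W
Known resistances:
  R_conv,in = 1/(4πr²h) = 1/(4π·0.328²·987) = 7.494×10^-4 K/W
  R_brass = (1/0.328 − 1/0.366)/(4πk) = 0.3165/(4π·128) = 1.968×10^-4 K/W
R_phenolic foam = ΣR − ΣR_known = 4.178 − 9.462×10^-4 = 4.177 K/W
(1/r₁−1/r₂)/(4πk) = 4.177 ⇒ k = 1.312/(4π·4.177) = 0.0250 W/m·K

k = 0.0250 W/m·K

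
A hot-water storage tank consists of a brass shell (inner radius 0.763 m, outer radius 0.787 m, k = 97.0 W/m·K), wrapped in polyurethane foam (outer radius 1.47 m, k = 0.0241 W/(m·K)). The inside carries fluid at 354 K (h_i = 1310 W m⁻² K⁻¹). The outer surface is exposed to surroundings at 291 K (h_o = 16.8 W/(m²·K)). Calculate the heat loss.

Treat each layer as a resistance in series:
  R_conv,in = 1/(4πr²h) = 1/(4π·0.763²·1310) = 1.043×10^-4 K/W
  R_brass = (1/0.763 − 1/0.787)/(4πk) = 0.03997/(4π·97.0) = 3.279×10^-5 K/W
  R_polyurethane foam = (1/0.787 − 1/1.47)/(4πk) = 0.5904/(4π·0.0241) = 1.949 K/W
  R_conv,out = 1/(4πr²h) = 1/(4π·1.47²·16.8) = 0.002192 K/W
ΣR = 1.043×10^-4 + 3.279×10^-5 + 1.949 + 0.002192 = 1.951 K/W
Q = ΔT/ΣR = (354 K − 291 K)/1.951 = 32.3 W

Q = 32.3 W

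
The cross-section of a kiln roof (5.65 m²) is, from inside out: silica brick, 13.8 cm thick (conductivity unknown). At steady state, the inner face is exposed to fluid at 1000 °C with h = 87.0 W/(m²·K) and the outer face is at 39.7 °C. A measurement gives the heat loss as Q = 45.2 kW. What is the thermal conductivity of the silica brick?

ΣR = ΔT/Q = |1000 − 39.7|/45200 = 0.02125 K/W
Known resistances:
  R_conv,in = 1/(hA) = 1/(87.0·5.65) = 0.002034 K/W
R_silica brick = ΣR − ΣR_known = 0.02125 − 0.002034 = 0.01922 K/W
L/(kA) = 0.01922 ⇒ k = 0.138/(0.01922·5.65) = 1.27 W/m·K

k = 1.27 W/m·K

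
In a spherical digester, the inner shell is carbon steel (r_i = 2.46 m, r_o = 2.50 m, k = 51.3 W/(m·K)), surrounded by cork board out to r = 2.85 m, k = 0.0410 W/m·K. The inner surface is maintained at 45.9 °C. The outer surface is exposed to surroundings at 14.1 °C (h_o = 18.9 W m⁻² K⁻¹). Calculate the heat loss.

Treat each layer as a resistance in series:
  R_carbon steel = (1/2.46 − 1/2.50)/(4πk) = 0.006504/(4π·51.3) = 1.009×10^-5 K/W
  R_cork board = (1/2.50 − 1/2.85)/(4πk) = 0.04912/(4π·0.0410) = 0.09534 K/W
  R_conv,out = 1/(4πr²h) = 1/(4π·2.85²·18.9) = 5.184×10^-4 K/W
ΣR = 1.009×10^-5 + 0.09534 + 5.184×10^-4 = 0.09587 K/W
Q = ΔT/ΣR = (45.9 °C − 14.1 °C)/0.09587 = 332 W

Q = 332 W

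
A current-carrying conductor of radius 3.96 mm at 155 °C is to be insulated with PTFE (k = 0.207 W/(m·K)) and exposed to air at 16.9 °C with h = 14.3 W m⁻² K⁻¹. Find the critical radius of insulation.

r_cr = 1.45 cm

For a cylinder, r_cr = k_ins/h = 0.207/14.3 = 0.0145 m = 1.45 cm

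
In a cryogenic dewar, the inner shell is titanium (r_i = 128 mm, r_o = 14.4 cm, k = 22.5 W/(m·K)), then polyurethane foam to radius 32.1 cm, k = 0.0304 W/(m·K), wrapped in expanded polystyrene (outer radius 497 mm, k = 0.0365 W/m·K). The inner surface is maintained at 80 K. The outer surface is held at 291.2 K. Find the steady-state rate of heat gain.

Treat each layer as a resistance in series:
  R_titanium = (1/0.128 − 1/0.144)/(4πk) = 0.8681/(4π·22.5) = 0.003070 K/W
  R_polyurethane foam = (1/0.144 − 1/0.321)/(4πk) = 3.829/(4π·0.0304) = 10.02 K/W
  R_expanded polystyrene = (1/0.321 − 1/0.497)/(4πk) = 1.103/(4π·0.0365) = 2.405 K/W
ΣR = 0.003070 + 10.02 + 2.405 = 12.43 K/W
Q = ΔT/ΣR = (80 K − 291.2 K)/12.43 = -17.0 W
(Negative Q ⇒ heat flows inward; heat gain = 17.0 W.)

Q = 17.0 W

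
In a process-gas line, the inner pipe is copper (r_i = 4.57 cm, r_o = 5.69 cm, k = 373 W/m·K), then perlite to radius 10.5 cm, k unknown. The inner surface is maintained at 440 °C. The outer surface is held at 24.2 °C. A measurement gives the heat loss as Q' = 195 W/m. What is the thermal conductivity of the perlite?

k = 0.0457 W/m·K

ΣR = ΔT/Q' = |440 − 24.2|/195 = 2.132 m·K/W
Known resistances:
  R'_copper = ln(0.0569/0.0457)/(2πk) = 0.2192/(2π·373) = 9.353×10^-5 m·K/W
R_perlite = ΣR − ΣR_known = 2.132 − 9.353×10^-5 = 2.132 m·K/W
ln(r₂/r₁)/(2πk) = 2.132 ⇒ k = 0.6127/(2π·2.132) = 0.0457 W/m·K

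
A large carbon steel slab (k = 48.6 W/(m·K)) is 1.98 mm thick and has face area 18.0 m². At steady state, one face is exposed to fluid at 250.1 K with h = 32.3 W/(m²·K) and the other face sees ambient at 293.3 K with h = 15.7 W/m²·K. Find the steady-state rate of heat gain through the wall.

Resistance network (inner→outer):
  R_conv,in = 1/(hA) = 1/(32.3·18.0) = 0.001720 K/W
  R_carbon steel = L/(kA) = 0.00198/(48.6·18.0) = 2.263×10^-6 K/W
  R_conv,out = 1/(hA) = 1/(15.7·18.0) = 0.003539 K/W
ΣR = 0.001720 + 2.263×10^-6 + 0.003539 = 0.005261 K/W
Q = ΔT/ΣR = (250.1 K − 293.3 K)/0.005261 = -8210 W
(Negative Q ⇒ heat flows inward; heat gain = 8210 W.)

Q = 8210 W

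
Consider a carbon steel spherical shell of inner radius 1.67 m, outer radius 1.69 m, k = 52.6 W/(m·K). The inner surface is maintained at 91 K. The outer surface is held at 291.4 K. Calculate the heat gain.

Q = 4πk·ΔT/(1/r₁ − 1/r₂) = 4π × 52.6 × 200.4 / (1/1.67 − 1/1.69) = 1.87×10^7 W

Q = 1.87×10^7 W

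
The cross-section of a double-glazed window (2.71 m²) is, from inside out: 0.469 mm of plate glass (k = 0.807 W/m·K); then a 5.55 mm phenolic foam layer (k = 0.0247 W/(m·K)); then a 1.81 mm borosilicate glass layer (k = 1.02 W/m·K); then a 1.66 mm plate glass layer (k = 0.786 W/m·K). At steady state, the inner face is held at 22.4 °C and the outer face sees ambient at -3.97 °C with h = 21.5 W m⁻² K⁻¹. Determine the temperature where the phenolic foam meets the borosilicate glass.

T = 0.85 °C

Series thermal resistances, inner to outer:
  R_plate glass = L/(kA) = 4.69×10^-4/(0.807·2.71) = 2.145×10^-4 K/W
  R_phenolic foam = L/(kA) = 0.00555/(0.0247·2.71) = 0.08291 K/W
  R_borosilicate glass = L/(kA) = 0.00181/(1.02·2.71) = 6.548×10^-4 K/W
  R_plate glass = L/(kA) = 0.00166/(0.786·2.71) = 7.793×10^-4 K/W
  R_conv,out = 1/(hA) = 1/(21.5·2.71) = 0.01716 K/W
ΣR = 2.145×10^-4 + 0.08291 + 6.548×10^-4 + 7.793×10^-4 + 0.01716 = 0.1017 K/W
Q = ΔT/ΣR = (22.4 °C − -3.97 °C)/0.1017 = 259.3 W
From the inner boundary to the phenolic foam/borosilicate glass interface, ΣR_partial = 0.08312 K/W.
T_interface = T_in − Q·ΣR_partial = 22.4 °C − (259.3)(0.08312) = 0.85 °C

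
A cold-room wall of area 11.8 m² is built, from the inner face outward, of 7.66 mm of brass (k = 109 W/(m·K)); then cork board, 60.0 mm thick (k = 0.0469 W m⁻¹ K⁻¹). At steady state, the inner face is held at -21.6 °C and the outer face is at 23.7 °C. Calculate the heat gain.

Q = 418 W

Resistance network (inner→outer):
  R_brass = L/(kA) = 0.00766/(109·11.8) = 5.956×10^-6 K/W
  R_cork board = L/(kA) = 0.0600/(0.0469·11.8) = 0.1084 K/W
ΣR = 5.956×10^-6 + 0.1084 = 0.1084 K/W
Q = ΔT/ΣR = (-21.6 °C − 23.7 °C)/0.1084 = -418 W
(Negative Q ⇒ heat flows inward; heat gain = 418 W.)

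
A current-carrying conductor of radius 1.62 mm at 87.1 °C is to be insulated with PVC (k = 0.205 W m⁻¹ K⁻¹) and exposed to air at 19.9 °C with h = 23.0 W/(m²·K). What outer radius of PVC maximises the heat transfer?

r_cr = 0.891 cm

For a cylinder, r_cr = k_ins/h = 0.205/23.0 = 0.00891 m = 0.891 cm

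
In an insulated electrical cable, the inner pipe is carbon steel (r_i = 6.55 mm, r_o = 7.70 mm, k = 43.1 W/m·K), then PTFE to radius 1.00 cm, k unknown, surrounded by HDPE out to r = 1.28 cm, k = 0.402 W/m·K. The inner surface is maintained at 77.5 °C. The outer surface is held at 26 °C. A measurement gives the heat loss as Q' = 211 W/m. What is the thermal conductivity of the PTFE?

ΣR = ΔT/Q' = |77.5 − 26|/211 = 0.2441 m·K/W
Known resistances:
  R'_carbon steel = ln(0.00770/0.00655)/(2πk) = 0.1618/(2π·43.1) = 5.973×10^-4 m·K/W
  R'_HDPE = ln(0.0128/0.0100)/(2πk) = 0.2469/(2π·0.402) = 0.09773 m·K/W
R_PTFE = ΣR − ΣR_known = 0.2441 − 0.09833 = 0.1458 m·K/W
ln(r₂/r₁)/(2πk) = 0.1458 ⇒ k = 0.2614/(2π·0.1458) = 0.285 W/m·K

k = 0.285 W/m·K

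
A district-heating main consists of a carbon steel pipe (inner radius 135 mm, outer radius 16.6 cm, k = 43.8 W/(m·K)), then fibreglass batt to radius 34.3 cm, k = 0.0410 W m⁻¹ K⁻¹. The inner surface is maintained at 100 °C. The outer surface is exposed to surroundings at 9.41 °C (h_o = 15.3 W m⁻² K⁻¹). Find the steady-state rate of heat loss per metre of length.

Resistance network (inner→outer):
  R'_carbon steel = ln(0.166/0.135)/(2πk) = 0.2067/(2π·43.8) = 7.511×10^-4 m·K/W
  R'_fibreglass batt = ln(0.343/0.166)/(2πk) = 0.7257/(2π·0.0410) = 2.817 m·K/W
  R'_conv,out = 1/(2πr h) = 1/(2π·0.343·15.3) = 0.03033 m·K/W
ΣR = 7.511×10^-4 + 2.817 + 0.03033 = 2.848 m·K/W
Q' = ΔT/ΣR = (100 °C − 9.41 °C)/2.848 = 31.8 W/m

Q' = 31.8 W/m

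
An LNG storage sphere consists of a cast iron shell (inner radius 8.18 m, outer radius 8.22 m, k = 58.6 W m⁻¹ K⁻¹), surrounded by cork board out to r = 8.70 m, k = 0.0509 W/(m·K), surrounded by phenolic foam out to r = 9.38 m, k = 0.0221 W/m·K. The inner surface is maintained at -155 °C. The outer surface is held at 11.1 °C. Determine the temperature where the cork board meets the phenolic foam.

Resistance network (inner→outer):
  R_cast iron = (1/8.18 − 1/8.22)/(4πk) = 5.949×10^-4/(4π·58.6) = 8.078×10^-7 K/W
  R_cork board = (1/8.22 − 1/8.70)/(4πk) = 0.006712/(4π·0.0509) = 0.01049 K/W
  R_phenolic foam = (1/8.70 − 1/9.38)/(4πk) = 0.008333/(4π·0.0221) = 0.03000 K/W
ΣR = 8.078×10^-7 + 0.01049 + 0.03000 = 0.04049 K/W
Q = ΔT/ΣR = (-155 °C − 11.1 °C)/0.04049 = -4102 W
From the inner boundary to the cork board/phenolic foam interface, ΣR_partial = 0.01049 K/W.
T_interface = T_in − Q·ΣR_partial = -155 °C − (-4102)(0.01049) = -112 °C

T = -112 °C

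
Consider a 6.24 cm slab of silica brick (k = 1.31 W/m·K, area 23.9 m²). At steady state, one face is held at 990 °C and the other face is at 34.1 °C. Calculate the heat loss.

Q = kA·ΔT/L = 1.31 × 23.9 × |990 °C − 34.1 °C| / 0.0624 = 4.80×10^5 W

Q = 480 kW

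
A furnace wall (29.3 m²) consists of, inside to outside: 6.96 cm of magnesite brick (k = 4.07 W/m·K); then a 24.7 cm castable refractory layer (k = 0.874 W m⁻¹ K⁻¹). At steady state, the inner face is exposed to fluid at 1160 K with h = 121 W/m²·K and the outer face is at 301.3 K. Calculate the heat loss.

Q = 81.7 kW

Series thermal resistances, inner to outer:
  R_conv,in = 1/(hA) = 1/(121·29.3) = 2.821×10^-4 K/W
  R_magnesite brick = L/(kA) = 0.0696/(4.07·29.3) = 5.836×10^-4 K/W
  R_castable refractory = L/(kA) = 0.247/(0.874·29.3) = 0.009645 K/W
ΣR = 2.821×10^-4 + 5.836×10^-4 + 0.009645 = 0.01051 K/W
Q = ΔT/ΣR = (1160 K − 301.3 K)/0.01051 = 81700 W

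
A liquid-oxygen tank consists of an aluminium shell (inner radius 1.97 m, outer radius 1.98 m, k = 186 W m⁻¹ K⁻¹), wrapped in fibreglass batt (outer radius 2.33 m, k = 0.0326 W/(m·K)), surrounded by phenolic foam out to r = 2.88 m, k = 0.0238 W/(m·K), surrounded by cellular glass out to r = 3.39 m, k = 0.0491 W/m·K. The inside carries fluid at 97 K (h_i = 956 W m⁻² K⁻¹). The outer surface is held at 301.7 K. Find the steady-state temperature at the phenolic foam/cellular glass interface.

T = 269.8 K

Series thermal resistances, inner to outer:
  R_conv,in = 1/(4πr²h) = 1/(4π·1.97²·956) = 2.145×10^-5 K/W
  R_aluminium = (1/1.97 − 1/1.98)/(4πk) = 0.002564/(4π·186) = 1.097×10^-6 K/W
  R_fibreglass batt = (1/1.98 − 1/2.33)/(4πk) = 0.07587/(4π·0.0326) = 0.1852 K/W
  R_phenolic foam = (1/2.33 − 1/2.88)/(4πk) = 0.08196/(4π·0.0238) = 0.2740 K/W
  R_cellular glass = (1/2.88 − 1/3.39)/(4πk) = 0.05224/(4π·0.0491) = 0.08466 K/W
ΣR = 2.145×10^-5 + 1.097×10^-6 + 0.1852 + 0.2740 + 0.08466 = 0.5439 K/W
Q = ΔT/ΣR = (97 K − 301.7 K)/0.5439 = -376.4 W
From the inner boundary to the phenolic foam/cellular glass interface, ΣR_partial = 0.4592 K/W.
T_interface = T_in − Q·ΣR_partial = 97 K − (-376.4)(0.4592) = 269.8 K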